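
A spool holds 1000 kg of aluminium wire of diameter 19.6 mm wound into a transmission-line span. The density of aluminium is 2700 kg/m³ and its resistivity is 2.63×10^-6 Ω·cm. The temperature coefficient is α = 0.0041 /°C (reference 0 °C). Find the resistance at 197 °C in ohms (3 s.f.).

ρ = 2.63×10^-6 Ω·cm = 2.63×10^-8 Ω·m
A = π(d/2)² = π(9.8000e-03 m)² = 3.0172e-04 m²
L = m/(density·A) = 1000/(2700×3.0172e-04) = 1228 m
R = ρL/A = (2.63×10^-8)(1228)/(3.0172e-04) = 0.107 Ω
R(197 °C) = 0.107 × (1 + 0.0041×197) = 0.193 Ω

0.193 Ω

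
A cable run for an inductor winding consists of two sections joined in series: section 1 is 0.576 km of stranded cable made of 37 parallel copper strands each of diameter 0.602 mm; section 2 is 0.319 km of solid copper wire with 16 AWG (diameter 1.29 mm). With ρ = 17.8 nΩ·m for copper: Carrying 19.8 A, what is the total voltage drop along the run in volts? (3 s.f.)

105 V

ρ = 17.8 nΩ·m = 1.78×10^-8 Ω·m
Section 1: A_strand = π(3.0100e-04)² = 2.846e-07 m²; R₁ = ρL/(N·A_s) = (1.78×10^-8)(576)/(37×2.846e-07) = 0.9735 Ω
Section 2: A = π(1.29/2 mm)² = π(6.4500e-04 m)² = 1.307e-06 m²
R₂ = (1.78×10^-8)(319)/(1.307e-06) = 4.345 Ω
R = R₁ + R₂ = 5.318 Ω
V = IR = 19.8 × 5.318 = 105 V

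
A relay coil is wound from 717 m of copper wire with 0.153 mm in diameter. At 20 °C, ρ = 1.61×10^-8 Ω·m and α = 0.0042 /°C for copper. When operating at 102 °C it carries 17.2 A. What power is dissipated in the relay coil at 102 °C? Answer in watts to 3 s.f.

A = π(d/2)² = π(7.6500e-05 m)² = 1.839e-08 m²
R₍20₎ = ρL/A = (1.61×10^-8)(717)/(1.839e-08) = 627.9 Ω
R₍102₎ = R₍20₎(1 + αΔT) = 627.9 × (1 + 0.0042×82) = 844.1 Ω
P = I²R = (17.2)² × 844.1 = 2.50×10^5 W

2.50×10^5 W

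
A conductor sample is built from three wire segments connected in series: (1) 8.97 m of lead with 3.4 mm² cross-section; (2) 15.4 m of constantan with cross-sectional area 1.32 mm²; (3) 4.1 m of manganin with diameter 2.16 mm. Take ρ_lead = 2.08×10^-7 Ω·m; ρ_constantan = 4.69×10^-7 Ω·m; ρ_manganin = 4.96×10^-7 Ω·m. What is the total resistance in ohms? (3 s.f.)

6.58 Ω

Seg 1: A = 3.4 mm² = 3.400e-06 m²
R_1 = (2.08×10^-7)(8.97)/(3.400e-06) = 0.5488 Ω
Seg 2: A = 1.32 mm² = 1.320e-06 m²
R_2 = (4.69×10^-7)(15.4)/(1.320e-06) = 5.472 Ω
Seg 3: A = π(d/2)² = π(1.0800e-03 m)² = 3.664e-06 m²
R_3 = (4.96×10^-7)(4.1)/(3.664e-06) = 0.555 Ω
R_total = R_1 + R_2 + R_3 = 6.58 Ω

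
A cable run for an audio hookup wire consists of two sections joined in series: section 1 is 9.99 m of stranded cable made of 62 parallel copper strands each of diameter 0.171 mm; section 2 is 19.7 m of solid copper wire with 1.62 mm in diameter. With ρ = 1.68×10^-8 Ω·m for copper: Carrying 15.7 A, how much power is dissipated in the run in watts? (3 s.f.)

Section 1: A_strand = π(8.5500e-05)² = 2.297e-08 m²; R₁ = ρL/(N·A_s) = (1.68×10^-8)(9.99)/(62×2.297e-08) = 0.1179 Ω
Section 2: A = π(d/2)² = π(8.1000e-04 m)² = 2.061e-06 m²
R₂ = (1.68×10^-8)(19.7)/(2.061e-06) = 0.1606 Ω
R = R₁ + R₂ = 0.2784 Ω
P = I²R = (15.7)² × 0.2784 = 68.6 W

68.6 W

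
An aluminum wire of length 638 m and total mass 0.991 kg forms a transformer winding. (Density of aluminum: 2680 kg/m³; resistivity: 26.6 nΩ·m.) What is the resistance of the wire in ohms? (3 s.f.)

29.3 Ω

ρ = 26.6 nΩ·m = 2.66×10^-8 Ω·m
A = m/(density·L) = 0.991/(2680×638) = 5.7959e-07 m²
R = ρL/A = (2.66×10^-8)(638)/(5.7959e-07) = 29.3 Ω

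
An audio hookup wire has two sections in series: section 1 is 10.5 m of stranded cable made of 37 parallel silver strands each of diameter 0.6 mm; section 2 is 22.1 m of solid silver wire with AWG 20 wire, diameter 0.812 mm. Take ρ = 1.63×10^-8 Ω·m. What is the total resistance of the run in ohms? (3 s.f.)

Section 1: A_strand = π(3.0000e-04)² = 2.827e-07 m²; R₁ = ρL/(N·A_s) = (1.63×10^-8)(10.5)/(37×2.827e-07) = 0.01636 Ω
Section 2: A = π(0.812/2 mm)² = π(4.0600e-04 m)² = 5.178e-07 m²
R₂ = (1.63×10^-8)(22.1)/(5.178e-07) = 0.6956 Ω
R = R₁ + R₂ = 0.712 Ω

0.712 Ω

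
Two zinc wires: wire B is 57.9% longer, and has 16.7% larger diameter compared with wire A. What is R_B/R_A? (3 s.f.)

1.16

R ∝ L/d², so R_B/R_A = (1 + 57.9/100) × (1 + 16.7/100)⁻²
= 1.579 × 0.7343 = 1.16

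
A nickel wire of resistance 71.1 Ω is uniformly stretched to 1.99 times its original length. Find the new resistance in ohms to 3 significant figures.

282 Ω

Volume constant ⇒ A' = A/k with k = 1.99. R' = ρ(kL)/(A/k) = k²R.
R' = 3.96 × 71.1 = 282 Ω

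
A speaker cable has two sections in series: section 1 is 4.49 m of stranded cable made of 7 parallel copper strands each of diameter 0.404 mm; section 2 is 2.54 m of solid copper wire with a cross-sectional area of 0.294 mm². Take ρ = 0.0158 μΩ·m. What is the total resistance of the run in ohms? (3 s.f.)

0.216 Ω

ρ = 0.0158 μΩ·m = 1.58×10^-8 Ω·m
Section 1: A_strand = π(2.0200e-04)² = 1.282e-07 m²; R₁ = ρL/(N·A_s) = (1.58×10^-8)(4.49)/(7×1.282e-07) = 0.07906 Ω
Section 2: A = 0.294 mm² = 2.940e-07 m²
R₂ = (1.58×10^-8)(2.54)/(2.940e-07) = 0.1365 Ω
R = R₁ + R₂ = 0.216 Ω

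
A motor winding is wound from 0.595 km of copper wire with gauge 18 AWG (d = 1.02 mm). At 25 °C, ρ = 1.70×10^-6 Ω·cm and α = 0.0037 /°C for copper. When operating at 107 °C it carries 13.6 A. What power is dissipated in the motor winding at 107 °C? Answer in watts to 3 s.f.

2980 W

ρ = 1.70×10^-6 Ω·cm = 1.70×10^-8 Ω·m
A = π(1.02/2 mm)² = π(5.1000e-04 m)² = 8.171e-07 m²
R₍25₎ = ρL/A = (1.70×10^-8)(595)/(8.171e-07) = 12.38 Ω
R₍107₎ = R₍25₎(1 + αΔT) = 12.38 × (1 + 0.0037×82) = 16.13 Ω
P = I²R = (13.6)² × 16.13 = 2980 W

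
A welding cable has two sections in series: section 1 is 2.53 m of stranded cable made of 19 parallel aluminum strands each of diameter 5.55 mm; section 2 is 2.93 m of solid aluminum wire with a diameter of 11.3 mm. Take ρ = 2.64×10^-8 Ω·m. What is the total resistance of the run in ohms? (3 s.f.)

9.17×10^-4 Ω

Section 1: A_strand = π(2.7750e-03)² = 2.419e-05 m²; R₁ = ρL/(N·A_s) = (2.64×10^-8)(2.53)/(19×2.419e-05) = 1.453×10^-4 Ω
Section 2: A = π(d/2)² = π(5.6500e-03 m)² = 1.003e-04 m²
R₂ = (2.64×10^-8)(2.93)/(1.003e-04) = 7.713×10^-4 Ω
R = R₁ + R₂ = 9.17×10^-4 Ω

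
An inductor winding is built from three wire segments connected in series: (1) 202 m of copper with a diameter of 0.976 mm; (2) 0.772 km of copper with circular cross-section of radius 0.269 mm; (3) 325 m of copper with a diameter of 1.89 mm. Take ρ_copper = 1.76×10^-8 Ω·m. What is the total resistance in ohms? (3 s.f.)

66.6 Ω

Seg 1: A = π(d/2)² = π(4.8800e-04 m)² = 7.482e-07 m²
R_1 = (1.76×10^-8)(202)/(7.482e-07) = 4.752 Ω
Seg 2: A = πr² = π(2.6900e-04 m)² = 2.273e-07 m²
R_2 = (1.76×10^-8)(772)/(2.273e-07) = 59.77 Ω
Seg 3: A = π(d/2)² = π(9.4500e-04 m)² = 2.806e-06 m²
R_3 = (1.76×10^-8)(325)/(2.806e-06) = 2.039 Ω
R_total = R_1 + R_2 + R_3 = 66.6 Ω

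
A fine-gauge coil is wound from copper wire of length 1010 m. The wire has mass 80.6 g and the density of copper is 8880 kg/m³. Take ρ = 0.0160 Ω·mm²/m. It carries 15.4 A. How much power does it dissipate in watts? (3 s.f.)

ρ = 0.0160 Ω·mm²/m = 1.60×10^-8 Ω·m
A = m/(density·L) = 0.0806/(8880×1010) = 8.9867e-09 m²
R = ρL/A = (1.60×10^-8)(1010)/(8.9867e-09) = 1798 Ω
P = I²R = (15.4)² × 1798 = 4.26×10^5 W

4.26×10^5 W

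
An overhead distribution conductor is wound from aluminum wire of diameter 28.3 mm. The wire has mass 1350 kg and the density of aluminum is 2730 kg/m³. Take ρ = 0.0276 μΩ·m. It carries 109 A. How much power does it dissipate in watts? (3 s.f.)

ρ = 0.0276 μΩ·m = 2.76×10^-8 Ω·m
A = π(d/2)² = π(1.4150e-02 m)² = 6.2902e-04 m²
L = m/(density·A) = 1350/(2730×6.2902e-04) = 786.2 m
R = ρL/A = (2.76×10^-8)(786.2)/(6.2902e-04) = 0.03449 Ω
P = I²R = (109)² × 0.03449 = 410 W

410 W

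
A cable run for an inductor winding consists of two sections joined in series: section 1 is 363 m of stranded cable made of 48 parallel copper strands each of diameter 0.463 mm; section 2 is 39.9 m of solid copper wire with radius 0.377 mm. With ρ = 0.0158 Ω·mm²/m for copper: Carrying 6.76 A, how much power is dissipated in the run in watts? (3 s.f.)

97.0 W

ρ = 0.0158 Ω·mm²/m = 1.58×10^-8 Ω·m
Section 1: A_strand = π(2.3150e-04)² = 1.684e-07 m²; R₁ = ρL/(N·A_s) = (1.58×10^-8)(363)/(48×1.684e-07) = 0.7097 Ω
Section 2: A = πr² = π(3.7700e-04 m)² = 4.465e-07 m²
R₂ = (1.58×10^-8)(39.9)/(4.465e-07) = 1.412 Ω
R = R₁ + R₂ = 2.122 Ω
P = I²R = (6.76)² × 2.122 = 97.0 W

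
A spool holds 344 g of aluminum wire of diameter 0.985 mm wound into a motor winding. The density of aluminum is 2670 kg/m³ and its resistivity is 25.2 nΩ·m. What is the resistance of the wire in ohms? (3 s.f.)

ρ = 25.2 nΩ·m = 2.52×10^-8 Ω·m
A = π(d/2)² = π(4.9250e-04 m)² = 7.6201e-07 m²
L = m/(density·A) = 0.344/(2670×7.6201e-07) = 169.1 m
R = ρL/A = (2.52×10^-8)(169.1)/(7.6201e-07) = 5.59 Ω

5.59 Ω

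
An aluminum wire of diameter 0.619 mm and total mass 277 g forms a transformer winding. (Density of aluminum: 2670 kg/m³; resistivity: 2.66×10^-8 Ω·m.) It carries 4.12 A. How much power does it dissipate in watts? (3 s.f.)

517 W

A = π(d/2)² = π(3.0950e-04 m)² = 3.0093e-07 m²
L = m/(density·A) = 0.277/(2670×3.0093e-07) = 344.7 m
R = ρL/A = (2.66×10^-8)(344.7)/(3.0093e-07) = 30.47 Ω
P = I²R = (4.12)² × 30.47 = 517 W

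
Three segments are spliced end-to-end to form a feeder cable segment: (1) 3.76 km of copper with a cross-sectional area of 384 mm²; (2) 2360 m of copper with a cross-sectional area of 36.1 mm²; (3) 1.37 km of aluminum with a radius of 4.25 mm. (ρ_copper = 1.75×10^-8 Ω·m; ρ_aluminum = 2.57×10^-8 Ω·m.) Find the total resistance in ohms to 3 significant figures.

Seg 1: A = 384 mm² = 3.840e-04 m²
R_1 = (1.75×10^-8)(3760)/(3.840e-04) = 0.1714 Ω
Seg 2: A = 36.1 mm² = 3.610e-05 m²
R_2 = (1.75×10^-8)(2360)/(3.610e-05) = 1.144 Ω
Seg 3: A = πr² = π(4.2500e-03 m)² = 5.675e-05 m²
R_3 = (2.57×10^-8)(1370)/(5.675e-05) = 0.6205 Ω
R_total = R_1 + R_2 + R_3 = 1.94 Ω

1.94 Ω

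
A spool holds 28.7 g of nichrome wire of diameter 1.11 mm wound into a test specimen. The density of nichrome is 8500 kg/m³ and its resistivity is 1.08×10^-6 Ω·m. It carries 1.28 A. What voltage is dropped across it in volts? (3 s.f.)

4.98 V

A = π(d/2)² = π(5.5500e-04 m)² = 9.6769e-07 m²
L = m/(density·A) = 0.0287/(8500×9.6769e-07) = 3.489 m
R = ρL/A = (1.08×10^-6)(3.489)/(9.6769e-07) = 3.894 Ω
V = IR = 1.28 × 3.894 = 4.98 V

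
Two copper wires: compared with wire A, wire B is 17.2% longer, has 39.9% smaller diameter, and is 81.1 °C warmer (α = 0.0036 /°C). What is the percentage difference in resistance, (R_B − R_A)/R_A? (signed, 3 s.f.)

R ∝ ρL/d² with ρ ∝ (1+αΔT), so R_B/R_A = (1 + 17.2/100) × (1 − 39.9/100)⁻² × (1 + 0.0036×81.1)
= 1.172 × 2.768 × 1.292 = 4.192
(R_B − R_A)/R_A = 4.192 − 1 = 319%

319%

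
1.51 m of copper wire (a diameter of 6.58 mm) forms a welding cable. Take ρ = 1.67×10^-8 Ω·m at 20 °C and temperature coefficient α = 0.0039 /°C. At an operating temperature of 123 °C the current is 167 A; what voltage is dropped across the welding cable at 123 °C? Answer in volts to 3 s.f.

0.174 V

A = π(d/2)² = π(3.2900e-03 m)² = 3.400e-05 m²
R₍20₎ = ρL/A = (1.67×10^-8)(1.51)/(3.400e-05) = 7.416×10^-4 Ω
R₍123₎ = R₍20₎(1 + αΔT) = 7.416×10^-4 × (1 + 0.0039×103) = 0.001039 Ω
V = IR = 167 × 0.001039 = 0.174 V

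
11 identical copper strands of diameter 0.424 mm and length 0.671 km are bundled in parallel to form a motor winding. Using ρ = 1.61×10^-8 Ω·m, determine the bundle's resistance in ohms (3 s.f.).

6.96 Ω

A_strand = π(2.1200e-04 m)² = 1.412e-07 m²
R_strand = ρL/A = (1.61×10^-8)(671)/(1.412e-07) = 76.51 Ω
R_total = R_strand/N = 76.51/11 = 6.96 Ω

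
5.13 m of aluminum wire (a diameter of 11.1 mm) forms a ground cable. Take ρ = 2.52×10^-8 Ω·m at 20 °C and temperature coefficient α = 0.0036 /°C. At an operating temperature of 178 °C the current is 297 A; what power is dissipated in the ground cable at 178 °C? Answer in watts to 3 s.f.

185 W

A = π(d/2)² = π(5.5500e-03 m)² = 9.677e-05 m²
R₍20₎ = ρL/A = (2.52×10^-8)(5.13)/(9.677e-05) = 0.001336 Ω
R₍178₎ = R₍20₎(1 + αΔT) = 0.001336 × (1 + 0.0036×158) = 0.002096 Ω
P = I²R = (297)² × 0.002096 = 185 W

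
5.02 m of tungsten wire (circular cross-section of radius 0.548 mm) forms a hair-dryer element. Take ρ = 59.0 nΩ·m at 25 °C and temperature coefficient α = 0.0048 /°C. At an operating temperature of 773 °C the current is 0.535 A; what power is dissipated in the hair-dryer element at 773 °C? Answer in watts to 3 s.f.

0.412 W

ρ = 59.0 nΩ·m = 5.90×10^-8 Ω·m
A = πr² = π(5.4800e-04 m)² = 9.434e-07 m²
R₍25₎ = ρL/A = (5.90×10^-8)(5.02)/(9.434e-07) = 0.3139 Ω
R₍773₎ = R₍25₎(1 + αΔT) = 0.3139 × (1 + 0.0048×748) = 1.441 Ω
P = I²R = (0.535)² × 1.441 = 0.412 W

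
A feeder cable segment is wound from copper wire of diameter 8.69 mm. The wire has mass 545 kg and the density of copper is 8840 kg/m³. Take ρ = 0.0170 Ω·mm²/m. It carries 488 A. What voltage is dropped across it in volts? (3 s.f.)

145 V

ρ = 0.0170 Ω·mm²/m = 1.70×10^-8 Ω·m
A = π(d/2)² = π(4.3450e-03 m)² = 5.9310e-05 m²
L = m/(density·A) = 545/(8840×5.9310e-05) = 1039 m
R = ρL/A = (1.70×10^-8)(1039)/(5.9310e-05) = 0.2979 Ω
V = IR = 488 × 0.2979 = 145 V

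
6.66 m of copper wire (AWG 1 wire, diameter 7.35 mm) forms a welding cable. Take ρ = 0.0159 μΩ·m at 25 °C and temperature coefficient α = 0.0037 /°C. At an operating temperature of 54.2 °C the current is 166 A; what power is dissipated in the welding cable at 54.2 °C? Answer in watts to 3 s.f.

76.2 W

ρ = 0.0159 μΩ·m = 1.59×10^-8 Ω·m
A = π(7.35/2 mm)² = π(3.6750e-03 m)² = 4.243e-05 m²
R₍25₎ = ρL/A = (1.59×10^-8)(6.66)/(4.243e-05) = 0.002496 Ω
R₍54.2₎ = R₍25₎(1 + αΔT) = 0.002496 × (1 + 0.0037×29.2) = 0.002765 Ω
P = I²R = (166)² × 0.002765 = 76.2 W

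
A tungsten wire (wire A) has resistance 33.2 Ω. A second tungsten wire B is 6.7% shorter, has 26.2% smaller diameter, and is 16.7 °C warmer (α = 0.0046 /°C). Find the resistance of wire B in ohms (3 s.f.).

R ∝ ρL/d² with ρ ∝ (1+αΔT), so R_B/R_A = (1 − 6.7/100) × (1 − 26.2/100)⁻² × (1 + 0.0046×16.7)
= 0.933 × 1.836 × 1.077 = 1.845
R_B = 1.845 × 33.2 = 61.2 Ω

61.2 Ω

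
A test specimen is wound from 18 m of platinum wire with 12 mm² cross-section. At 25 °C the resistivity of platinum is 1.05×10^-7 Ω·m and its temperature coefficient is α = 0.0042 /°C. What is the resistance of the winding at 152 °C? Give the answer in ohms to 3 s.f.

0.242 Ω

A = 12 mm² = 1.200e-05 m²
R₍25°C₎ = ρL/A = (1.05×10^-7)(18)/(1.200e-05) = 0.1575 Ω
R = R₀(1 + αΔT) = 0.1575(1 + 0.0042×127) = 0.242 Ω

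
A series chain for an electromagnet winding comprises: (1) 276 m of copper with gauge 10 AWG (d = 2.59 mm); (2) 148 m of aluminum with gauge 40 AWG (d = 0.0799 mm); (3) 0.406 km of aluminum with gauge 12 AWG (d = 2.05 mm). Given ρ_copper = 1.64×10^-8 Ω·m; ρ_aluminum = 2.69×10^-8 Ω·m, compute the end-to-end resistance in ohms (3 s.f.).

798 Ω

Seg 1: A = π(2.59/2 mm)² = π(1.2950e-03 m)² = 5.269e-06 m²
R_1 = (1.64×10^-8)(276)/(5.269e-06) = 0.8591 Ω
Seg 2: A = π(0.0799/2 mm)² = π(3.9950e-05 m)² = 5.014e-09 m²
R_2 = (2.69×10^-8)(148)/(5.014e-09) = 794 Ω
Seg 3: A = π(2.05/2 mm)² = π(1.0250e-03 m)² = 3.301e-06 m²
R_3 = (2.69×10^-8)(406)/(3.301e-06) = 3.309 Ω
R_total = R_1 + R_2 + R_3 = 798 Ω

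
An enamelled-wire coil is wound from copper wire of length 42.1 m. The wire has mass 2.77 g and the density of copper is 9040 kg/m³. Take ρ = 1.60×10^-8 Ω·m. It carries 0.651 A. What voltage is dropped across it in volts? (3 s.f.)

60.2 V

A = m/(density·L) = 0.00277/(9040×42.1) = 7.2783e-09 m²
R = ρL/A = (1.60×10^-8)(42.1)/(7.2783e-09) = 92.55 Ω
V = IR = 0.651 × 92.55 = 60.2 V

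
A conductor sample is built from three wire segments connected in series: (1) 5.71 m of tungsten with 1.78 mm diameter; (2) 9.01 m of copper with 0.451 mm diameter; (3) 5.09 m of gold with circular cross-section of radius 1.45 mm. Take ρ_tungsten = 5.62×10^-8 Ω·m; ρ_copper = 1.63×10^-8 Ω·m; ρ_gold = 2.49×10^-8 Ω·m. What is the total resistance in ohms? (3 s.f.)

1.07 Ω

Seg 1: A = π(d/2)² = π(8.9000e-04 m)² = 2.488e-06 m²
R_1 = (5.62×10^-8)(5.71)/(2.488e-06) = 0.129 Ω
Seg 2: A = π(d/2)² = π(2.2550e-04 m)² = 1.598e-07 m²
R_2 = (1.63×10^-8)(9.01)/(1.598e-07) = 0.9193 Ω
Seg 3: A = πr² = π(1.4500e-03 m)² = 6.605e-06 m²
R_3 = (2.49×10^-8)(5.09)/(6.605e-06) = 0.01919 Ω
R_total = R_1 + R_2 + R_3 = 1.07 Ω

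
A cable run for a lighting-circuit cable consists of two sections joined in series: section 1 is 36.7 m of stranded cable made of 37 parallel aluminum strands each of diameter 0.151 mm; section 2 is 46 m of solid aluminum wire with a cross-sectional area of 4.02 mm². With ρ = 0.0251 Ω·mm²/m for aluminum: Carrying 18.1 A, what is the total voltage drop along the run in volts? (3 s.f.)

30.4 V

ρ = 0.0251 Ω·mm²/m = 2.51×10^-8 Ω·m
Section 1: A_strand = π(7.5500e-05)² = 1.791e-08 m²; R₁ = ρL/(N·A_s) = (2.51×10^-8)(36.7)/(37×1.791e-08) = 1.39 Ω
Section 2: A = 4.02 mm² = 4.020e-06 m²
R₂ = (2.51×10^-8)(46)/(4.020e-06) = 0.2872 Ω
R = R₁ + R₂ = 1.677 Ω
V = IR = 18.1 × 1.677 = 30.4 V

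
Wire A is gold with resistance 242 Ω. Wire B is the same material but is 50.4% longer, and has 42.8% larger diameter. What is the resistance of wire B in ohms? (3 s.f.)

R ∝ L/d², so R_B/R_A = (1 + 50.4/100) × (1 + 42.8/100)⁻²
= 1.504 × 0.4904 = 0.7376
R_B = 0.7376 × 242 = 178 Ω

178 Ω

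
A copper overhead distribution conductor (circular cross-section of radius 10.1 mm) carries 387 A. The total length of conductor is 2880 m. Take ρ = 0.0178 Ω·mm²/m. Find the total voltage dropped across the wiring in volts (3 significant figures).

ρ = 0.0178 Ω·mm²/m = 1.78×10^-8 Ω·m
A = πr² = π(1.0100e-02 m)² = 3.205e-04 m²
R = ρL/A = (1.78×10^-8)(2880)/(3.205e-04) = 0.16 Ω
V = IR = 387 × 0.16 = 61.9 V

61.9 V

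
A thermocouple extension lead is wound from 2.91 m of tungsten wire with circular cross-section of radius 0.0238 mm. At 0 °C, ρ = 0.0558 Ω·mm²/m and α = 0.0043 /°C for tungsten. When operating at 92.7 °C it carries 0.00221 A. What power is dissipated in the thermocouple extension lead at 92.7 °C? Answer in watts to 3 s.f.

ρ = 0.0558 Ω·mm²/m = 5.58×10^-8 Ω·m
A = πr² = π(2.3800e-05 m)² = 1.780e-09 m²
R₍0₎ = ρL/A = (5.58×10^-8)(2.91)/(1.780e-09) = 91.25 Ω
R₍92.7₎ = R₍0₎(1 + αΔT) = 91.25 × (1 + 0.0043×92.7) = 127.6 Ω
P = I²R = (0.00221)² × 127.6 = 6.23×10^-4 W

6.23×10^-4 W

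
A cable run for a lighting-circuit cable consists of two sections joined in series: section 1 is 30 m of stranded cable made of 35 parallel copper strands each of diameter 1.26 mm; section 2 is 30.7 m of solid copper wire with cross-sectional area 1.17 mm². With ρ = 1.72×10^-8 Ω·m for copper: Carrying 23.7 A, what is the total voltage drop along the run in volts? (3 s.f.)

Section 1: A_strand = π(6.3000e-04)² = 1.247e-06 m²; R₁ = ρL/(N·A_s) = (1.72×10^-8)(30)/(35×1.247e-06) = 0.01182 Ω
Section 2: A = 1.17 mm² = 1.170e-06 m²
R₂ = (1.72×10^-8)(30.7)/(1.170e-06) = 0.4513 Ω
R = R₁ + R₂ = 0.4631 Ω
V = IR = 23.7 × 0.4631 = 11.0 V

11.0 V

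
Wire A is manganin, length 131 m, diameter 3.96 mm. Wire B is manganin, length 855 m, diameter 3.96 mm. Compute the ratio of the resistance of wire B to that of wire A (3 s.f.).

R ∝ ρL/d², so R_B/R_A = (L_B/L_A)
= (855/131) = 6.53

6.53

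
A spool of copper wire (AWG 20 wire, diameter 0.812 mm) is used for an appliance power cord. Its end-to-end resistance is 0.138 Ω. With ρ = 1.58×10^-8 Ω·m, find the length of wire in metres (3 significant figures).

A = π(0.812/2 mm)² = π(4.0600e-04 m)² = 5.178e-07 m²
L = RA/ρ = (0.138)(5.178e-07)/(1.58×10^-8) = 4.52 m

4.52 m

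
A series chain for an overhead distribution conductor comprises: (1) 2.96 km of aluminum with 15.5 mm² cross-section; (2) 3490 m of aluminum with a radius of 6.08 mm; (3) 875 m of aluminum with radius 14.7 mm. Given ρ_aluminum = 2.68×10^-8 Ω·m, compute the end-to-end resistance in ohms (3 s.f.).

Seg 1: A = 15.5 mm² = 1.550e-05 m²
R_1 = (2.68×10^-8)(2960)/(1.550e-05) = 5.118 Ω
Seg 2: A = πr² = π(6.0800e-03 m)² = 1.161e-04 m²
R_2 = (2.68×10^-8)(3490)/(1.161e-04) = 0.8054 Ω
Seg 3: A = πr² = π(1.4700e-02 m)² = 6.789e-04 m²
R_3 = (2.68×10^-8)(875)/(6.789e-04) = 0.03454 Ω
R_total = R_1 + R_2 + R_3 = 5.96 Ω

5.96 Ω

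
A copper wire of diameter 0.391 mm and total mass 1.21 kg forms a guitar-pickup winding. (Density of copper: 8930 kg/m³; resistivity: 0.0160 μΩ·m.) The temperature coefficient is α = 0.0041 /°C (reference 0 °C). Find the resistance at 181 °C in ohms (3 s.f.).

ρ = 0.0160 μΩ·m = 1.60×10^-8 Ω·m
A = π(d/2)² = π(1.9550e-04 m)² = 1.2007e-07 m²
L = m/(density·A) = 1.21/(8930×1.2007e-07) = 1128 m
R = ρL/A = (1.60×10^-8)(1128)/(1.2007e-07) = 150.4 Ω
R(181 °C) = 150.4 × (1 + 0.0041×181) = 262 Ω

262 Ω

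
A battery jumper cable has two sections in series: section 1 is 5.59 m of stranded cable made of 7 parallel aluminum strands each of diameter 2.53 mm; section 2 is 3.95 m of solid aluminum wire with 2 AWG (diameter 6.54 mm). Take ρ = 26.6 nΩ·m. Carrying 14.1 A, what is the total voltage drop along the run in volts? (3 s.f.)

0.104 V

ρ = 26.6 nΩ·m = 2.66×10^-8 Ω·m
Section 1: A_strand = π(1.2650e-03)² = 5.027e-06 m²; R₁ = ρL/(N·A_s) = (2.66×10^-8)(5.59)/(7×5.027e-06) = 0.004225 Ω
Section 2: A = π(6.54/2 mm)² = π(3.2700e-03 m)² = 3.359e-05 m²
R₂ = (2.66×10^-8)(3.95)/(3.359e-05) = 0.003128 Ω
R = R₁ + R₂ = 0.007353 Ω
V = IR = 14.1 × 0.007353 = 0.104 V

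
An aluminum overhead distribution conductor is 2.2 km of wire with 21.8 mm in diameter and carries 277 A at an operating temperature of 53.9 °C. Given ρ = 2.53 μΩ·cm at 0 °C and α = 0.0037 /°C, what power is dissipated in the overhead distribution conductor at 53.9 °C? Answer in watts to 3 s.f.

13700 W

ρ = 2.53 μΩ·cm = 2.53×10^-8 Ω·m
A = π(d/2)² = π(1.0900e-02 m)² = 3.733e-04 m²
R₍0₎ = ρL/A = (2.53×10^-8)(2200)/(3.733e-04) = 0.1491 Ω
R₍53.9₎ = R₍0₎(1 + αΔT) = 0.1491 × (1 + 0.0037×53.9) = 0.1789 Ω
P = I²R = (277)² × 0.1789 = 13700 W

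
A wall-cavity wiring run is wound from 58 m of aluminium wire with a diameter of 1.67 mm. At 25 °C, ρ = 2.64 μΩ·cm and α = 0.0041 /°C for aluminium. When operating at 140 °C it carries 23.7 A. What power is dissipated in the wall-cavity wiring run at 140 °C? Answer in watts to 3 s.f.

ρ = 2.64 μΩ·cm = 2.64×10^-8 Ω·m
A = π(d/2)² = π(8.3500e-04 m)² = 2.190e-06 m²
R₍25₎ = ρL/A = (2.64×10^-8)(58)/(2.190e-06) = 0.6991 Ω
R₍140₎ = R₍25₎(1 + αΔT) = 0.6991 × (1 + 0.0041×115) = 1.029 Ω
P = I²R = (23.7)² × 1.029 = 578 W

578 W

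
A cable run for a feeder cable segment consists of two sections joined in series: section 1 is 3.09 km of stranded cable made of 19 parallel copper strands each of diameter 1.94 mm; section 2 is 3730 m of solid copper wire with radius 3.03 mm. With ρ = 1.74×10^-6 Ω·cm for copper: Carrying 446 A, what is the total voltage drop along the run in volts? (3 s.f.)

ρ = 1.74×10^-6 Ω·cm = 1.74×10^-8 Ω·m
Section 1: A_strand = π(9.7000e-04)² = 2.956e-06 m²; R₁ = ρL/(N·A_s) = (1.74×10^-8)(3090)/(19×2.956e-06) = 0.9573 Ω
Section 2: A = πr² = π(3.0300e-03 m)² = 2.884e-05 m²
R₂ = (1.74×10^-8)(3730)/(2.884e-05) = 2.25 Ω
R = R₁ + R₂ = 3.208 Ω
V = IR = 446 × 3.208 = 1430 V

1430 V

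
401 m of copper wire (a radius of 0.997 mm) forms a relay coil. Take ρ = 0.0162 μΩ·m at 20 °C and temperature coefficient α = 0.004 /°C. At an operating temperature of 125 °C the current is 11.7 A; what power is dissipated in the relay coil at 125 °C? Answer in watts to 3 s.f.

404 W

ρ = 0.0162 μΩ·m = 1.62×10^-8 Ω·m
A = πr² = π(9.9700e-04 m)² = 3.123e-06 m²
R₍20₎ = ρL/A = (1.62×10^-8)(401)/(3.123e-06) = 2.08 Ω
R₍125₎ = R₍20₎(1 + αΔT) = 2.08 × (1 + 0.004×105) = 2.954 Ω
P = I²R = (11.7)² × 2.954 = 404 W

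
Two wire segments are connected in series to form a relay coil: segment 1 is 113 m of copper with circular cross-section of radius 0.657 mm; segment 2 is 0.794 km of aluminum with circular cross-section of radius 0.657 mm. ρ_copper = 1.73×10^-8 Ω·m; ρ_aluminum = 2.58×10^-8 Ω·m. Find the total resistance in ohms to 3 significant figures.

Segment 1: A = πr² = π(6.5700e-04 m)² = 1.356e-06 m²
R₁ = ρL/A = (1.73×10^-8)(113)/(1.356e-06) = 1.442 Ω
R₂ = (2.58×10^-8)(794)/(1.356e-06) = 15.11 Ω
R = R₁ + R₂ = 16.5 Ω

16.5 Ω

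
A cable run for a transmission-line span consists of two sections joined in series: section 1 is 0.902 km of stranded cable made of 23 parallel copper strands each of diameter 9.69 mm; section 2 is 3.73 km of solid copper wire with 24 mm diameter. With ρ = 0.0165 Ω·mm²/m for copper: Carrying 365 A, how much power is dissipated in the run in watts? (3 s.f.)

ρ = 0.0165 Ω·mm²/m = 1.65×10^-8 Ω·m
Section 1: A_strand = π(4.8450e-03)² = 7.375e-05 m²; R₁ = ρL/(N·A_s) = (1.65×10^-8)(902)/(23×7.375e-05) = 0.008775 Ω
Section 2: A = π(d/2)² = π(1.2000e-02 m)² = 4.524e-04 m²
R₂ = (1.65×10^-8)(3730)/(4.524e-04) = 0.136 Ω
R = R₁ + R₂ = 0.1448 Ω
P = I²R = (365)² × 0.1448 = 19300 W

19300 W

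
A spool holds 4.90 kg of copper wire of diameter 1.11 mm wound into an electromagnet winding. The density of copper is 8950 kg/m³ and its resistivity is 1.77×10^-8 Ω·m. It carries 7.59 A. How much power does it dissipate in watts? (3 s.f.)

A = π(d/2)² = π(5.5500e-04 m)² = 9.6769e-07 m²
L = m/(density·A) = 4.9/(8950×9.6769e-07) = 565.8 m
R = ρL/A = (1.77×10^-8)(565.8)/(9.6769e-07) = 10.35 Ω
P = I²R = (7.59)² × 10.35 = 596 W

596 W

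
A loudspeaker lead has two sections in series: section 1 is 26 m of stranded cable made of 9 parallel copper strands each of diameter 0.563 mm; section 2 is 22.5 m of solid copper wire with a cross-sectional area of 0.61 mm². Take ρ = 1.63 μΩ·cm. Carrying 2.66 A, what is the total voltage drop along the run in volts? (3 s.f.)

ρ = 1.63 μΩ·cm = 1.63×10^-8 Ω·m
Section 1: A_strand = π(2.8150e-04)² = 2.489e-07 m²; R₁ = ρL/(N·A_s) = (1.63×10^-8)(26)/(9×2.489e-07) = 0.1892 Ω
Section 2: A = 0.61 mm² = 6.100e-07 m²
R₂ = (1.63×10^-8)(22.5)/(6.100e-07) = 0.6012 Ω
R = R₁ + R₂ = 0.7904 Ω
V = IR = 2.66 × 0.7904 = 2.10 V

2.10 V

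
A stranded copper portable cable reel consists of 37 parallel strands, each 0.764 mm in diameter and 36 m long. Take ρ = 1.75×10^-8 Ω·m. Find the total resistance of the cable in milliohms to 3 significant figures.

37.1 mΩ

A_strand = π(3.8200e-04 m)² = 4.584e-07 m²
R_strand = ρL/A = (1.75×10^-8)(36)/(4.584e-07) = 1.374 Ω
R_total = R_strand/N = 1.374/37 = 37.1 mΩ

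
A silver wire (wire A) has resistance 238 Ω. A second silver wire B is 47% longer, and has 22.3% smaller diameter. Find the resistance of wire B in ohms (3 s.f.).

R ∝ L/d², so R_B/R_A = (1 + 47/100) × (1 − 22.3/100)⁻²
= 1.47 × 1.656 = 2.435
R_B = 2.435 × 238 = 579 Ω

579 Ω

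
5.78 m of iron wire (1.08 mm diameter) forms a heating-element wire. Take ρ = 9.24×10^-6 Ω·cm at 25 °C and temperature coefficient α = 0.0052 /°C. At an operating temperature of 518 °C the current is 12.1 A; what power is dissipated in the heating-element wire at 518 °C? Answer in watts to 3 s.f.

ρ = 9.24×10^-6 Ω·cm = 9.24×10^-8 Ω·m
A = π(d/2)² = π(5.4000e-04 m)² = 9.161e-07 m²
R₍25₎ = ρL/A = (9.24×10^-8)(5.78)/(9.161e-07) = 0.583 Ω
R₍518₎ = R₍25₎(1 + αΔT) = 0.583 × (1 + 0.0052×493) = 2.078 Ω
P = I²R = (12.1)² × 2.078 = 304 W

304 W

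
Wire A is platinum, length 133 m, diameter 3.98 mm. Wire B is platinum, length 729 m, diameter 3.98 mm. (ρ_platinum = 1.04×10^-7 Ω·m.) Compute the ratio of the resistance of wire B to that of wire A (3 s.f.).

R ∝ ρL/d², so R_B/R_A = (L_B/L_A)
= (729/133) = 5.48

5.48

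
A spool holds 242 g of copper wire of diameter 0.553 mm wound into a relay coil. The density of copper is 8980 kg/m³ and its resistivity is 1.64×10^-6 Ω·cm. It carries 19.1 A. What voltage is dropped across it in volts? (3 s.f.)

146 V

ρ = 1.64×10^-6 Ω·cm = 1.64×10^-8 Ω·m
A = π(d/2)² = π(2.7650e-04 m)² = 2.4018e-07 m²
L = m/(density·A) = 0.242/(8980×2.4018e-07) = 112.2 m
R = ρL/A = (1.64×10^-8)(112.2)/(2.4018e-07) = 7.661 Ω
V = IR = 19.1 × 7.661 = 146 V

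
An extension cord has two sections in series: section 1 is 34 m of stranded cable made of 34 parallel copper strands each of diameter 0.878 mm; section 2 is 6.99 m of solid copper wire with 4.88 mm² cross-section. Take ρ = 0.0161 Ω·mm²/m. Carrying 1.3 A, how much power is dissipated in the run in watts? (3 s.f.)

ρ = 0.0161 Ω·mm²/m = 1.61×10^-8 Ω·m
Section 1: A_strand = π(4.3900e-04)² = 6.055e-07 m²; R₁ = ρL/(N·A_s) = (1.61×10^-8)(34)/(34×6.055e-07) = 0.02659 Ω
Section 2: A = 4.88 mm² = 4.880e-06 m²
R₂ = (1.61×10^-8)(6.99)/(4.880e-06) = 0.02306 Ω
R = R₁ + R₂ = 0.04965 Ω
P = I²R = (1.3)² × 0.04965 = 0.0839 W

0.0839 W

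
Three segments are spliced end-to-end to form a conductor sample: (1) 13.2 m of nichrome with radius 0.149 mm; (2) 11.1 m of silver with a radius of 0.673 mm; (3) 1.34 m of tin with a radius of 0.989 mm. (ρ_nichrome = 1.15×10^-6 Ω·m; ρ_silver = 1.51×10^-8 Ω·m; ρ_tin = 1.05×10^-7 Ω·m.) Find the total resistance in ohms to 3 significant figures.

218 Ω

Seg 1: A = πr² = π(1.4900e-04 m)² = 6.975e-08 m²
R_1 = (1.15×10^-6)(13.2)/(6.975e-08) = 217.6 Ω
Seg 2: A = πr² = π(6.7300e-04 m)² = 1.423e-06 m²
R_2 = (1.51×10^-8)(11.1)/(1.423e-06) = 0.1178 Ω
Seg 3: A = πr² = π(9.8900e-04 m)² = 3.073e-06 m²
R_3 = (1.05×10^-7)(1.34)/(3.073e-06) = 0.04579 Ω
R_total = R_1 + R_2 + R_3 = 218 Ω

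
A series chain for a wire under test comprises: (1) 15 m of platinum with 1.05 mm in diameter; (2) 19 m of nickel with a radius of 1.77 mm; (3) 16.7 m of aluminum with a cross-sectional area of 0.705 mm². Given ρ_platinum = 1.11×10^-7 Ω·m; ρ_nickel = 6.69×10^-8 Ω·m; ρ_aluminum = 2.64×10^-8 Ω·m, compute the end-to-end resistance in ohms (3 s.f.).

2.68 Ω

Seg 1: A = π(d/2)² = π(5.2500e-04 m)² = 8.659e-07 m²
R_1 = (1.11×10^-7)(15)/(8.659e-07) = 1.923 Ω
Seg 2: A = πr² = π(1.7700e-03 m)² = 9.842e-06 m²
R_2 = (6.69×10^-8)(19)/(9.842e-06) = 0.1291 Ω
Seg 3: A = 0.705 mm² = 7.050e-07 m²
R_3 = (2.64×10^-8)(16.7)/(7.050e-07) = 0.6254 Ω
R_total = R_1 + R_2 + R_3 = 2.68 Ω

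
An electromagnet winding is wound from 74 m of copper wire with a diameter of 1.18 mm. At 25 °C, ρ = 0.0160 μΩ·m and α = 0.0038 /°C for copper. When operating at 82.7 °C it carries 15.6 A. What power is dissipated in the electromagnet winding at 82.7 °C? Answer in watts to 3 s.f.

ρ = 0.0160 μΩ·m = 1.60×10^-8 Ω·m
A = π(d/2)² = π(5.9000e-04 m)² = 1.094e-06 m²
R₍25₎ = ρL/A = (1.60×10^-8)(74)/(1.094e-06) = 1.083 Ω
R₍82.7₎ = R₍25₎(1 + αΔT) = 1.083 × (1 + 0.0038×57.7) = 1.32 Ω
P = I²R = (15.6)² × 1.32 = 321 W

321 W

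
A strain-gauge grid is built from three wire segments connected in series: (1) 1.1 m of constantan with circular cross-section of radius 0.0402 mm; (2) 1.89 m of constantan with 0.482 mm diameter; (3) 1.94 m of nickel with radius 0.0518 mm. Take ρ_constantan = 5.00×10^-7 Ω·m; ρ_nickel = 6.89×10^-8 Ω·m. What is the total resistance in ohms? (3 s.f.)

129 Ω

Seg 1: A = πr² = π(4.0200e-05 m)² = 5.077e-09 m²
R_1 = (5.00×10^-7)(1.1)/(5.077e-09) = 108.3 Ω
Seg 2: A = π(d/2)² = π(2.4100e-04 m)² = 1.825e-07 m²
R_2 = (5.00×10^-7)(1.89)/(1.825e-07) = 5.179 Ω
Seg 3: A = πr² = π(5.1800e-05 m)² = 8.430e-09 m²
R_3 = (6.89×10^-8)(1.94)/(8.430e-09) = 15.86 Ω
R_total = R_1 + R_2 + R_3 = 129 Ω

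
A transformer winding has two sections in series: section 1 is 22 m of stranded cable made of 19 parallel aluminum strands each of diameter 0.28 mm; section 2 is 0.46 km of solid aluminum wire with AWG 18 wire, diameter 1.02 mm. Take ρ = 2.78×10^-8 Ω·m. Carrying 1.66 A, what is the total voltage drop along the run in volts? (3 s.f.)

Section 1: A_strand = π(1.4000e-04)² = 6.158e-08 m²; R₁ = ρL/(N·A_s) = (2.78×10^-8)(22)/(19×6.158e-08) = 0.5228 Ω
Section 2: A = π(1.02/2 mm)² = π(5.1000e-04 m)² = 8.171e-07 m²
R₂ = (2.78×10^-8)(460)/(8.171e-07) = 15.65 Ω
R = R₁ + R₂ = 16.17 Ω
V = IR = 1.66 × 16.17 = 26.8 V

26.8 V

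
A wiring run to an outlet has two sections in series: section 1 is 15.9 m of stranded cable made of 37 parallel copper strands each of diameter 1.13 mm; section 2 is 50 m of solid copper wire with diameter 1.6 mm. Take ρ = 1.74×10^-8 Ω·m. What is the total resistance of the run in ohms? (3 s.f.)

0.440 Ω

Section 1: A_strand = π(5.6500e-04)² = 1.003e-06 m²; R₁ = ρL/(N·A_s) = (1.74×10^-8)(15.9)/(37×1.003e-06) = 0.007456 Ω
Section 2: A = π(d/2)² = π(8.0000e-04 m)² = 2.011e-06 m²
R₂ = (1.74×10^-8)(50)/(2.011e-06) = 0.4327 Ω
R = R₁ + R₂ = 0.440 Ω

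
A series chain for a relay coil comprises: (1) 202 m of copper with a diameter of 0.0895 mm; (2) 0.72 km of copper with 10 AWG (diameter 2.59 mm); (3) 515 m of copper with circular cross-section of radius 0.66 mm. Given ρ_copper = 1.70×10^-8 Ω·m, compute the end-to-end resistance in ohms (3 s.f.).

555 Ω

Seg 1: A = π(d/2)² = π(4.4750e-05 m)² = 6.291e-09 m²
R_1 = (1.70×10^-8)(202)/(6.291e-09) = 545.8 Ω
Seg 2: A = π(2.59/2 mm)² = π(1.2950e-03 m)² = 5.269e-06 m²
R_2 = (1.70×10^-8)(720)/(5.269e-06) = 2.323 Ω
Seg 3: A = πr² = π(6.6000e-04 m)² = 1.368e-06 m²
R_3 = (1.70×10^-8)(515)/(1.368e-06) = 6.398 Ω
R_total = R_1 + R_2 + R_3 = 555 Ω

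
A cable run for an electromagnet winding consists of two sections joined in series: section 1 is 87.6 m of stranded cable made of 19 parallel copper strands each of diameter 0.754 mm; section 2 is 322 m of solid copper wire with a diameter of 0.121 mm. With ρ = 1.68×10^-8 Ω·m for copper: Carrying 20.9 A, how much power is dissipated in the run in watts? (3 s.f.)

Section 1: A_strand = π(3.7700e-04)² = 4.465e-07 m²; R₁ = ρL/(N·A_s) = (1.68×10^-8)(87.6)/(19×4.465e-07) = 0.1735 Ω
Section 2: A = π(d/2)² = π(6.0500e-05 m)² = 1.150e-08 m²
R₂ = (1.68×10^-8)(322)/(1.150e-08) = 470.4 Ω
R = R₁ + R₂ = 470.6 Ω
P = I²R = (20.9)² × 470.6 = 2.06×10^5 W

2.06×10^5 W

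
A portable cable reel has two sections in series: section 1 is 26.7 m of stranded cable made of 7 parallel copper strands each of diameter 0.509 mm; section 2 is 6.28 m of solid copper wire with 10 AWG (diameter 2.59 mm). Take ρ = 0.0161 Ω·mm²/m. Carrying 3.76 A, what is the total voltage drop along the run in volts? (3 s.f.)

ρ = 0.0161 Ω·mm²/m = 1.61×10^-8 Ω·m
Section 1: A_strand = π(2.5450e-04)² = 2.035e-07 m²; R₁ = ρL/(N·A_s) = (1.61×10^-8)(26.7)/(7×2.035e-07) = 0.3018 Ω
Section 2: A = π(2.59/2 mm)² = π(1.2950e-03 m)² = 5.269e-06 m²
R₂ = (1.61×10^-8)(6.28)/(5.269e-06) = 0.01919 Ω
R = R₁ + R₂ = 0.321 Ω
V = IR = 3.76 × 0.321 = 1.21 V

1.21 V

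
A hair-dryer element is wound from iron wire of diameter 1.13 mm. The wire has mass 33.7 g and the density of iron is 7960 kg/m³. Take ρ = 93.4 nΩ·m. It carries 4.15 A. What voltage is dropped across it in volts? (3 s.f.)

ρ = 93.4 nΩ·m = 9.34×10^-8 Ω·m
A = π(d/2)² = π(5.6500e-04 m)² = 1.0029e-06 m²
L = m/(density·A) = 0.0337/(7960×1.0029e-06) = 4.222 m
R = ρL/A = (9.34×10^-8)(4.222)/(1.0029e-06) = 0.3932 Ω
V = IR = 4.15 × 0.3932 = 1.63 V

1.63 V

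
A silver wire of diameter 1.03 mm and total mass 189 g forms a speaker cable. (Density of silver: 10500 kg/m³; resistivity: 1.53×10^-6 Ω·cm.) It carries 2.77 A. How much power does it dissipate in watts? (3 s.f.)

ρ = 1.53×10^-6 Ω·cm = 1.53×10^-8 Ω·m
A = π(d/2)² = π(5.1500e-04 m)² = 8.3323e-07 m²
L = m/(density·A) = 0.189/(10500×8.3323e-07) = 21.6 m
R = ρL/A = (1.53×10^-8)(21.6)/(8.3323e-07) = 0.3967 Ω
P = I²R = (2.77)² × 0.3967 = 3.04 W

3.04 W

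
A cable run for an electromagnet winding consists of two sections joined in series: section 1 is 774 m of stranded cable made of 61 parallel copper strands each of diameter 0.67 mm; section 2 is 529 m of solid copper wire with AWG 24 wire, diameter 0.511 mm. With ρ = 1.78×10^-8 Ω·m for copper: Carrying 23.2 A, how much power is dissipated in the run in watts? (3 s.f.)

Section 1: A_strand = π(3.3500e-04)² = 3.526e-07 m²; R₁ = ρL/(N·A_s) = (1.78×10^-8)(774)/(61×3.526e-07) = 0.6406 Ω
Section 2: A = π(0.511/2 mm)² = π(2.5550e-04 m)² = 2.051e-07 m²
R₂ = (1.78×10^-8)(529)/(2.051e-07) = 45.91 Ω
R = R₁ + R₂ = 46.55 Ω
P = I²R = (23.2)² × 46.55 = 25100 W

25100 W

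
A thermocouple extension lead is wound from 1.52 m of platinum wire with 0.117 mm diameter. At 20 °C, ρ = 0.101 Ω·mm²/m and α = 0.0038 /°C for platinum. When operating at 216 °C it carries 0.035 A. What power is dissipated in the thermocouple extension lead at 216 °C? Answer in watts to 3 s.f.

ρ = 0.101 Ω·mm²/m = 1.01×10^-7 Ω·m
A = π(d/2)² = π(5.8500e-05 m)² = 1.075e-08 m²
R₍20₎ = ρL/A = (1.01×10^-7)(1.52)/(1.075e-08) = 14.28 Ω
R₍216₎ = R₍20₎(1 + αΔT) = 14.28 × (1 + 0.0038×196) = 24.91 Ω
P = I²R = (0.035)² × 24.91 = 0.0305 W

0.0305 W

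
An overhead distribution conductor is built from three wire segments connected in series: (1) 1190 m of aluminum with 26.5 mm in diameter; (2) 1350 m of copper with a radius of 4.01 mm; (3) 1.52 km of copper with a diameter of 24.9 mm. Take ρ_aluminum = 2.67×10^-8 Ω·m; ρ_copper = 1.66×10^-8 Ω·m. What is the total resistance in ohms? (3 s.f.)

0.553 Ω

Seg 1: A = π(d/2)² = π(1.3250e-02 m)² = 5.515e-04 m²
R_1 = (2.67×10^-8)(1190)/(5.515e-04) = 0.05761 Ω
Seg 2: A = πr² = π(4.0100e-03 m)² = 5.052e-05 m²
R_2 = (1.66×10^-8)(1350)/(5.052e-05) = 0.4436 Ω
Seg 3: A = π(d/2)² = π(1.2450e-02 m)² = 4.870e-04 m²
R_3 = (1.66×10^-8)(1520)/(4.870e-04) = 0.05182 Ω
R_total = R_1 + R_2 + R_3 = 0.553 Ω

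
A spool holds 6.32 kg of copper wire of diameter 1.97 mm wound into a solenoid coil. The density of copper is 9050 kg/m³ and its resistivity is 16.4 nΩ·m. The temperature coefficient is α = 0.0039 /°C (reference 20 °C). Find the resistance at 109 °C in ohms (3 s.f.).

1.66 Ω

ρ = 16.4 nΩ·m = 1.64×10^-8 Ω·m
A = π(d/2)² = π(9.8500e-04 m)² = 3.0481e-06 m²
L = m/(density·A) = 6.32/(9050×3.0481e-06) = 229.1 m
R = ρL/A = (1.64×10^-8)(229.1)/(3.0481e-06) = 1.233 Ω
R(109 °C) = 1.233 × (1 + 0.0039×89) = 1.66 Ω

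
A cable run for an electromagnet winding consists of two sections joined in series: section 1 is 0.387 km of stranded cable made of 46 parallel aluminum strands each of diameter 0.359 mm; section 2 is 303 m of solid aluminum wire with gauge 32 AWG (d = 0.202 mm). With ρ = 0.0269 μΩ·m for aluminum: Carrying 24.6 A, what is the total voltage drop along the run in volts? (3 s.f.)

6310 V

ρ = 0.0269 μΩ·m = 2.69×10^-8 Ω·m
Section 1: A_strand = π(1.7950e-04)² = 1.012e-07 m²; R₁ = ρL/(N·A_s) = (2.69×10^-8)(387)/(46×1.012e-07) = 2.236 Ω
Section 2: A = π(0.202/2 mm)² = π(1.0100e-04 m)² = 3.205e-08 m²
R₂ = (2.69×10^-8)(303)/(3.205e-08) = 254.3 Ω
R = R₁ + R₂ = 256.6 Ω
V = IR = 24.6 × 256.6 = 6310 V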